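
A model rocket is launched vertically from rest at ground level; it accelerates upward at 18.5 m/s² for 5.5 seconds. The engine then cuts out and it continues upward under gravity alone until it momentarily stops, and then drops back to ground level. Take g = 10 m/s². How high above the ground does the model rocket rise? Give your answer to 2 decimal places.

797.47 m

Phase 1 (powered ascent): v₀ = 0 m/s, a = 18.5 m/s².
v = v₀ + at = 0 + (18.5)(5.5) = 102 m/s
Δx = v₀t + ½at² = 0·5.5 + 0.5·18.5·5.5² = 280 m

Phase 2 (coasting upward): v₀ = 102 m/s, a = -10 m/s².
v = v₀ + at → t = (0 − 102) / -10 = 10.2 s
v² = v₀² + 2aΔx → Δx = (0² − 102²)/(2·-10) = 518 m
Maximum height = 280 + 518 = 797 m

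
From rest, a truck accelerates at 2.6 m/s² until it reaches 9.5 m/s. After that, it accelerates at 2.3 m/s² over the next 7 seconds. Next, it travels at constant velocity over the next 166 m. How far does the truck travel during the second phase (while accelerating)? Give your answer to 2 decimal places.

Phase 1 (accelerating): v₀ = 0 m/s, a = 2.6 m/s².
v = v₀ + at → t = (9.5 − 0) / 2.6 = 3.65 s
v² = v₀² + 2aΔx → Δx = (9.5² − 0²)/(2·2.6) = 17.4 m

Phase 2 (accelerating): v₀ = 9.50 m/s, a = 2.3 m/s².
v = v₀ + at = 9.50 + (2.3)(7) = 25.6 m/s
Δx = v₀t + ½at² = 9.50·7 + 0.5·2.3·7² = 123 m
Distance in phase 2 = 123 m

122.85 m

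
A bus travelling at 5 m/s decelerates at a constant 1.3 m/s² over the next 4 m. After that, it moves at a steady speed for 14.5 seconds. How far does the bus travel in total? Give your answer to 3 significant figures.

59.4 m

Phase 1 (decelerating): v₀ = 5.00 m/s, a = -1.3 m/s².
v² = v₀² + 2aΔx = 5.00² + 2·-1.3·4 = 14.6 → v = 3.82 m/s
t = (v − v₀)/a = (3.82 − 5.00)/-1.3 = 0.907 s

Phase 2 (constant speed): v₀ = 3.82 m/s, a = 0 m/s².
v = v₀ + at = 3.82 + (0)(14.5) = 3.82 m/s
Δx = v₀t + ½at² = 3.82·14.5 + 0.5·0·14.5² = 55.4 m
Total distance = 4.00 + 55.4 = 59.4 m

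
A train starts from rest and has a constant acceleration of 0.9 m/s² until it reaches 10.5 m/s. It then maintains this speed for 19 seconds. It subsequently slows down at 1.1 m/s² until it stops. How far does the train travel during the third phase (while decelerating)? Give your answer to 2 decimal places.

Phase 1 (accelerating): v₀ = 0 m/s, a = 0.9 m/s².
v = v₀ + at → t = (10.5 − 0) / 0.9 = 11.7 s
v² = v₀² + 2aΔx → Δx = (10.5² − 0²)/(2·0.9) = 61.2 m

Phase 2 (constant speed): v₀ = 10.5 m/s, a = 0 m/s².
v = v₀ + at = 10.5 + (0)(19) = 10.5 m/s
Δx = v₀t + ½at² = 10.5·19 + 0.5·0·19² = 200 m

Phase 3 (decelerating): v₀ = 10.5 m/s, a = -1.1 m/s².
v = v₀ + at → t = (0 − 10.5) / -1.1 = 9.55 s
v² = v₀² + 2aΔx → Δx = (0² − 10.5²)/(2·-1.1) = 50.1 m
Distance in phase 3 = 50.1 m

50.11 m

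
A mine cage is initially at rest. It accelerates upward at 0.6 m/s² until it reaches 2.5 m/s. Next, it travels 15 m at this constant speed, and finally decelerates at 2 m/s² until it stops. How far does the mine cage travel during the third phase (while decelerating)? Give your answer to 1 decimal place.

1.6 m

Phase 1 (accelerating): v₀ = 0 m/s, a = 0.6 m/s².
v = v₀ + at → t = (2.5 − 0) / 0.6 = 4.17 s
v² = v₀² + 2aΔx → Δx = (2.5² − 0²)/(2·0.6) = 5.21 m

Phase 2 (constant speed): v₀ = 2.50 m/s, a = 0 m/s².
Constant speed: t = d/v = 15/2.50 = 6.00 s

Phase 3 (decelerating): v₀ = 2.50 m/s, a = -2 m/s².
v = v₀ + at → t = (0 − 2.50) / -2 = 1.25 s
v² = v₀² + 2aΔx → Δx = (0² − 2.50²)/(2·-2) = 1.56 m
Distance in phase 3 = 1.56 m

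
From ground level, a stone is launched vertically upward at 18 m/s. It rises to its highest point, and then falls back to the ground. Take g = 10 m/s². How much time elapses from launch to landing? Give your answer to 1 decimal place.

Phase 1 (rising): v₀ = 18.0 m/s, a = -10 m/s².
v = v₀ + at → t = (0 − 18.0) / -10 = 1.80 s
v² = v₀² + 2aΔx → Δx = (0² − 18.0²)/(2·-10) = 16.2 m

Phase 2 (falling): v₀ = 0 m/s, a = -10 m/s².
Falls 16.2 m from rest: t = √(2·16.2/10) = 1.80 s; v = g·t = 18.0 m/s.
Total time = 1.80 + 1.80 = 3.60 s

3.6 s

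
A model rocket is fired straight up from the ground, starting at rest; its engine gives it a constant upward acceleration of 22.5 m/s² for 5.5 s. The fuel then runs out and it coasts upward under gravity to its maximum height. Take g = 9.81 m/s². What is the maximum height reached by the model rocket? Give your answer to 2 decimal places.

Phase 1 (powered ascent): v₀ = 0 m/s, a = 22.5 m/s².
v = v₀ + at = 0 + (22.5)(5.5) = 124 m/s
Δx = v₀t + ½at² = 0·5.5 + 0.5·22.5·5.5² = 340 m

Phase 2 (coasting upward): v₀ = 124 m/s, a = -9.81 m/s².
v = v₀ + at → t = (0 − 124) / -9.81 = 12.6 s
v² = v₀² + 2aΔx → Δx = (0² − 124²)/(2·-9.81) = 781 m
Maximum height = 340 + 781 = 1120 m

1120.85 m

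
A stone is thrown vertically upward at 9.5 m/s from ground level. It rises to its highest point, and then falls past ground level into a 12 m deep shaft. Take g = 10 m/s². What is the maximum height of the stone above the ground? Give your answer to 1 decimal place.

Phase 1 (rising): v₀ = 9.50 m/s, a = -10 m/s².
v = v₀ + at → t = (0 − 9.50) / -10 = 0.950 s
v² = v₀² + 2aΔx → Δx = (0² − 9.50²)/(2·-10) = 4.51 m
Maximum height = 4.51 m

4.5 m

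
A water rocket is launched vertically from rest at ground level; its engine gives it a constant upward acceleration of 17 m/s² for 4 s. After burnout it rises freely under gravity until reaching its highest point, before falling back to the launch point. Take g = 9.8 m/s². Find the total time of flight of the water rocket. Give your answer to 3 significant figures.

19.7 s

Phase 1 (powered ascent): v₀ = 0 m/s, a = 17 m/s².
v = v₀ + at = 0 + (17)(4) = 68.0 m/s
Δx = v₀t + ½at² = 0·4 + 0.5·17·4² = 136 m

Phase 2 (coasting upward): v₀ = 68.0 m/s, a = -9.8 m/s².
v = v₀ + at → t = (0 − 68.0) / -9.8 = 6.94 s
v² = v₀² + 2aΔx → Δx = (0² − 68.0²)/(2·-9.8) = 236 m

Phase 3 (free fall): v₀ = 0 m/s, a = -9.8 m/s².
Falls 372 m from rest: t = √(2·372/9.8) = 8.71 s; v = g·t = 85.4 m/s.
Total time = 4.00 + 6.94 + 8.71 = 19.7 s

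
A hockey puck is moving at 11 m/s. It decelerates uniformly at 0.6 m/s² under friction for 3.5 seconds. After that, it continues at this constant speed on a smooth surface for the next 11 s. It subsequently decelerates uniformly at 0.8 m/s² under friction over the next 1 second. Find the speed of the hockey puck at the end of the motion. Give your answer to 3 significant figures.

8.10 m/s

Phase 1 (decelerating): v₀ = 11.0 m/s, a = -0.6 m/s².
v = v₀ + at = 11.0 + (-0.6)(3.5) = 8.90 m/s
Δx = v₀t + ½at² = 11.0·3.5 + 0.5·-0.6·3.5² = 34.8 m

Phase 2 (constant speed): v₀ = 8.90 m/s, a = 0 m/s².
v = v₀ + at = 8.90 + (0)(11) = 8.90 m/s
Δx = v₀t + ½at² = 8.90·11 + 0.5·0·11² = 97.9 m

Phase 3 (decelerating): v₀ = 8.90 m/s, a = -0.8 m/s².
v = v₀ + at = 8.90 + (-0.8)(1) = 8.10 m/s
Δx = v₀t + ½at² = 8.90·1 + 0.5·-0.8·1² = 8.50 m
Final speed = 8.10 m/s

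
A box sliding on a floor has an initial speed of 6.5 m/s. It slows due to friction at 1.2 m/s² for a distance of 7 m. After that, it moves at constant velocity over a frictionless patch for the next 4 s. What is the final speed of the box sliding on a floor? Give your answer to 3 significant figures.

Phase 1 (decelerating): v₀ = 6.50 m/s, a = -1.2 m/s².
v² = v₀² + 2aΔx = 6.50² + 2·-1.2·7 = 25.4 → v = 5.04 m/s
t = (v − v₀)/a = (5.04 − 6.50)/-1.2 = 1.21 s

Phase 2 (constant speed): v₀ = 5.04 m/s, a = 0 m/s².
v = v₀ + at = 5.04 + (0)(4) = 5.04 m/s
Δx = v₀t + ½at² = 5.04·4 + 0.5·0·4² = 20.2 m
Final speed = 5.04 m/s

5.04 m/s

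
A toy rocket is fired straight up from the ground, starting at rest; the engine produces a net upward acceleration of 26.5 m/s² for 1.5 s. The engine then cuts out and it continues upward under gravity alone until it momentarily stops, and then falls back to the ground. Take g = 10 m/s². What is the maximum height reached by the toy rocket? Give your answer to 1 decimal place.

108.8 m

Phase 1 (powered ascent): v₀ = 0 m/s, a = 26.5 m/s².
v = v₀ + at = 0 + (26.5)(1.5) = 39.8 m/s
Δx = v₀t + ½at² = 0·1.5 + 0.5·26.5·1.5² = 29.8 m

Phase 2 (coasting upward): v₀ = 39.8 m/s, a = -10 m/s².
v = v₀ + at → t = (0 − 39.8) / -10 = 3.98 s
v² = v₀² + 2aΔx → Δx = (0² − 39.8²)/(2·-10) = 79.0 m
Maximum height = 29.8 + 79.0 = 109 m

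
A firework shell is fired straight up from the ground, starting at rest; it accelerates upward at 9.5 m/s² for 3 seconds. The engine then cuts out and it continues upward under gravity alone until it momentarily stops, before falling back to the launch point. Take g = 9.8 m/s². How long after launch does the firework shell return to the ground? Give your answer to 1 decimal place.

Phase 1 (powered ascent): v₀ = 0 m/s, a = 9.5 m/s².
v = v₀ + at = 0 + (9.5)(3) = 28.5 m/s
Δx = v₀t + ½at² = 0·3 + 0.5·9.5·3² = 42.8 m

Phase 2 (coasting upward): v₀ = 28.5 m/s, a = -9.8 m/s².
v = v₀ + at → t = (0 − 28.5) / -9.8 = 2.91 s
v² = v₀² + 2aΔx → Δx = (0² − 28.5²)/(2·-9.8) = 41.4 m

Phase 3 (free fall): v₀ = 0 m/s, a = -9.8 m/s².
Falls 84.2 m from rest: t = √(2·84.2/9.8) = 4.15 s; v = g·t = 40.6 m/s.
Total time = 3.00 + 2.91 + 4.15 = 10.1 s

10.1 s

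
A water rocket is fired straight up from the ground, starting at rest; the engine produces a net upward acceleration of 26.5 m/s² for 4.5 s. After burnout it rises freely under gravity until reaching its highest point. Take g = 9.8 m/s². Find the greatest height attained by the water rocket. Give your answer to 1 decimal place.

993.9 m

Phase 1 (powered ascent): v₀ = 0 m/s, a = 26.5 m/s².
v = v₀ + at = 0 + (26.5)(4.5) = 119 m/s
Δx = v₀t + ½at² = 0·4.5 + 0.5·26.5·4.5² = 268 m

Phase 2 (coasting upward): v₀ = 119 m/s, a = -9.8 m/s².
v = v₀ + at → t = (0 − 119) / -9.8 = 12.2 s
v² = v₀² + 2aΔx → Δx = (0² − 119²)/(2·-9.8) = 726 m
Maximum height = 268 + 726 = 994 m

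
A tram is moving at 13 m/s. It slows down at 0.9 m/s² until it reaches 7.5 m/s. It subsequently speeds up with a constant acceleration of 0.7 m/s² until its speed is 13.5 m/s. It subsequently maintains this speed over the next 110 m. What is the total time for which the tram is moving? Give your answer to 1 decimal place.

22.8 s

Phase 1 (decelerating): v₀ = 13.0 m/s, a = -0.9 m/s².
v = v₀ + at → t = (7.5 − 13.0) / -0.9 = 6.11 s
v² = v₀² + 2aΔx → Δx = (7.5² − 13.0²)/(2·-0.9) = 62.6 m

Phase 2 (accelerating): v₀ = 7.50 m/s, a = 0.7 m/s².
v = v₀ + at → t = (13.5 − 7.50) / 0.7 = 8.57 s
v² = v₀² + 2aΔx → Δx = (13.5² − 7.50²)/(2·0.7) = 90.0 m

Phase 3 (constant speed): v₀ = 13.5 m/s, a = 0 m/s².
Constant speed: t = d/v = 110/13.5 = 8.15 s
Total time = 6.11 + 8.57 + 8.15 = 22.8 s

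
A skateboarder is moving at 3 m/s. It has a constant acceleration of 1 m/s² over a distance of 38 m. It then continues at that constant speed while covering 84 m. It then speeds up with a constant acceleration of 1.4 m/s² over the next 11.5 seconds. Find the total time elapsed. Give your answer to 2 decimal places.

Phase 1 (accelerating): v₀ = 3.00 m/s, a = 1 m/s².
v² = v₀² + 2aΔx = 3.00² + 2·1·38 = 85.0 → v = 9.22 m/s
t = (v − v₀)/a = (9.22 − 3.00)/1 = 6.22 s

Phase 2 (constant speed): v₀ = 9.22 m/s, a = 0 m/s².
Constant speed: t = d/v = 84/9.22 = 9.11 s

Phase 3 (accelerating): v₀ = 9.22 m/s, a = 1.4 m/s².
v = v₀ + at = 9.22 + (1.4)(11.5) = 25.3 m/s
Δx = v₀t + ½at² = 9.22·11.5 + 0.5·1.4·11.5² = 199 m
Total time = 6.22 + 9.11 + 11.5 = 26.8 s

26.83 s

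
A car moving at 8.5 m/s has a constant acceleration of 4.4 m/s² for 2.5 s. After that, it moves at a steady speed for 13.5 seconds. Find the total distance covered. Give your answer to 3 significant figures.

Phase 1 (accelerating): v₀ = 8.50 m/s, a = 4.4 m/s².
v = v₀ + at = 8.50 + (4.4)(2.5) = 19.5 m/s
Δx = v₀t + ½at² = 8.50·2.5 + 0.5·4.4·2.5² = 35.0 m

Phase 2 (constant speed): v₀ = 19.5 m/s, a = 0 m/s².
v = v₀ + at = 19.5 + (0)(13.5) = 19.5 m/s
Δx = v₀t + ½at² = 19.5·13.5 + 0.5·0·13.5² = 263 m
Total distance = 35.0 + 263 = 298 m

298 m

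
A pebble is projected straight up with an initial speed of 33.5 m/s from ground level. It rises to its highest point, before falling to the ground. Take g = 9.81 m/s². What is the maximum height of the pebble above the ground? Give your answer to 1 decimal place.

Phase 1 (rising): v₀ = 33.5 m/s, a = -9.81 m/s².
v = v₀ + at → t = (0 − 33.5) / -9.81 = 3.41 s
v² = v₀² + 2aΔx → Δx = (0² − 33.5²)/(2·-9.81) = 57.2 m
Maximum height = 57.2 m

57.2 m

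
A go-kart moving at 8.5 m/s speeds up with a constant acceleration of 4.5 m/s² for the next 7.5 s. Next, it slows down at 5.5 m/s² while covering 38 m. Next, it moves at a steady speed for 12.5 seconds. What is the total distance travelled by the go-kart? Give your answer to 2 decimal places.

Phase 1 (accelerating): v₀ = 8.50 m/s, a = 4.5 m/s².
v = v₀ + at = 8.50 + (4.5)(7.5) = 42.2 m/s
Δx = v₀t + ½at² = 8.50·7.5 + 0.5·4.5·7.5² = 190 m

Phase 2 (decelerating): v₀ = 42.2 m/s, a = -5.5 m/s².
v² = v₀² + 2aΔx = 42.2² + 2·-5.5·38 = 1370 → v = 37.0 m/s
t = (v − v₀)/a = (37.0 − 42.2)/-5.5 = 0.959 s

Phase 3 (constant speed): v₀ = 37.0 m/s, a = 0 m/s².
v = v₀ + at = 37.0 + (0)(12.5) = 37.0 m/s
Δx = v₀t + ½at² = 37.0·12.5 + 0.5·0·12.5² = 462 m
Total distance = 190 + 38.0 + 462 = 690 m

690.49 m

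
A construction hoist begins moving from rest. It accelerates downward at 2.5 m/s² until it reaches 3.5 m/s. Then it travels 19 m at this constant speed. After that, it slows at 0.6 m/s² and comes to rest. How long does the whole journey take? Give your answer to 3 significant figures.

12.7 s

Phase 1 (accelerating): v₀ = 0 m/s, a = 2.5 m/s².
v = v₀ + at → t = (3.5 − 0) / 2.5 = 1.40 s
v² = v₀² + 2aΔx → Δx = (3.5² − 0²)/(2·2.5) = 2.45 m

Phase 2 (constant speed): v₀ = 3.50 m/s, a = 0 m/s².
Constant speed: t = d/v = 19/3.50 = 5.43 s

Phase 3 (decelerating): v₀ = 3.50 m/s, a = -0.6 m/s².
v = v₀ + at → t = (0 − 3.50) / -0.6 = 5.83 s
v² = v₀² + 2aΔx → Δx = (0² − 3.50²)/(2·-0.6) = 10.2 m
Total time = 1.40 + 5.43 + 5.83 = 12.7 s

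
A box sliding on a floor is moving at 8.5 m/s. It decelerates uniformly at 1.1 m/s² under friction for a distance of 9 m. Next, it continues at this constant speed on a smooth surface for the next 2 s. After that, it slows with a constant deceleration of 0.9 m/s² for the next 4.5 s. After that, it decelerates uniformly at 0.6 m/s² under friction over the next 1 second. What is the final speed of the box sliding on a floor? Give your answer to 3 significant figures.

Phase 1 (decelerating): v₀ = 8.50 m/s, a = -1.1 m/s².
v² = v₀² + 2aΔx = 8.50² + 2·-1.1·9 = 52.5 → v = 7.24 m/s
t = (v − v₀)/a = (7.24 − 8.50)/-1.1 = 1.14 s

Phase 2 (constant speed): v₀ = 7.24 m/s, a = 0 m/s².
v = v₀ + at = 7.24 + (0)(2) = 7.24 m/s
Δx = v₀t + ½at² = 7.24·2 + 0.5·0·2² = 14.5 m

Phase 3 (decelerating): v₀ = 7.24 m/s, a = -0.9 m/s².
v = v₀ + at = 7.24 + (-0.9)(4.5) = 3.19 m/s
Δx = v₀t + ½at² = 7.24·4.5 + 0.5·-0.9·4.5² = 23.5 m

Phase 4 (decelerating): v₀ = 3.19 m/s, a = -0.6 m/s².
v = v₀ + at = 3.19 + (-0.6)(1) = 2.59 m/s
Δx = v₀t + ½at² = 3.19·1 + 0.5·-0.6·1² = 2.89 m
Final speed = 2.59 m/s

2.59 m/s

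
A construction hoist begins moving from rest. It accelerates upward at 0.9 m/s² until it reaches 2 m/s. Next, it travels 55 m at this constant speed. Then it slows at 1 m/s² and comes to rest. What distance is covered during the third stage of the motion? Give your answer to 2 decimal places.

2.00 m

Phase 1 (accelerating): v₀ = 0 m/s, a = 0.9 m/s².
v = v₀ + at → t = (2 − 0) / 0.9 = 2.22 s
v² = v₀² + 2aΔx → Δx = (2² − 0²)/(2·0.9) = 2.22 m

Phase 2 (constant speed): v₀ = 2.00 m/s, a = 0 m/s².
Constant speed: t = d/v = 55/2.00 = 27.5 s

Phase 3 (decelerating): v₀ = 2.00 m/s, a = -1 m/s².
v = v₀ + at → t = (0 − 2.00) / -1 = 2.00 s
v² = v₀² + 2aΔx → Δx = (0² − 2.00²)/(2·-1) = 2.00 m
Distance in phase 3 = 2.00 m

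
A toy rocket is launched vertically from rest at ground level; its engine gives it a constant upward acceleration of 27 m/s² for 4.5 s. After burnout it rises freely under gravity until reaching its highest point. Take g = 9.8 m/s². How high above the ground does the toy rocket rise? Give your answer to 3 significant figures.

1030 m

Phase 1 (powered ascent): v₀ = 0 m/s, a = 27 m/s².
v = v₀ + at = 0 + (27)(4.5) = 122 m/s
Δx = v₀t + ½at² = 0·4.5 + 0.5·27·4.5² = 273 m

Phase 2 (coasting upward): v₀ = 122 m/s, a = -9.8 m/s².
v = v₀ + at → t = (0 − 122) / -9.8 = 12.4 s
v² = v₀² + 2aΔx → Δx = (0² − 122²)/(2·-9.8) = 753 m
Maximum height = 273 + 753 = 1030 m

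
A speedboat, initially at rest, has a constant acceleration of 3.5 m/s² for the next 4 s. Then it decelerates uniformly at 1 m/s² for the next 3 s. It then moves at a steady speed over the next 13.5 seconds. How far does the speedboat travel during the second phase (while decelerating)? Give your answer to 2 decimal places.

37.50 m

Phase 1 (accelerating): v₀ = 0 m/s, a = 3.5 m/s².
v = v₀ + at = 0 + (3.5)(4) = 14.0 m/s
Δx = v₀t + ½at² = 0·4 + 0.5·3.5·4² = 28.0 m

Phase 2 (decelerating): v₀ = 14.0 m/s, a = -1 m/s².
v = v₀ + at = 14.0 + (-1)(3) = 11.0 m/s
Δx = v₀t + ½at² = 14.0·3 + 0.5·-1·3² = 37.5 m
Distance in phase 2 = 37.5 m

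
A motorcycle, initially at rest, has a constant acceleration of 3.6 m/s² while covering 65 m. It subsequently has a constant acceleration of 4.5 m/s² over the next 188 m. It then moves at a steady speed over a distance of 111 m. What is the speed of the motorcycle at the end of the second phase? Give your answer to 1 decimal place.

Phase 1 (accelerating): v₀ = 0 m/s, a = 3.6 m/s².
v² = v₀² + 2aΔx = 0² + 2·3.6·65 = 468 → v = 21.6 m/s
t = (v − v₀)/a = (21.6 − 0)/3.6 = 6.01 s

Phase 2 (accelerating): v₀ = 21.6 m/s, a = 4.5 m/s².
v² = v₀² + 2aΔx = 21.6² + 2·4.5·188 = 2160 → v = 46.5 m/s
t = (v − v₀)/a = (46.5 − 21.6)/4.5 = 5.52 s
Speed at end of phase 2 = 46.5 m/s

46.5 m/s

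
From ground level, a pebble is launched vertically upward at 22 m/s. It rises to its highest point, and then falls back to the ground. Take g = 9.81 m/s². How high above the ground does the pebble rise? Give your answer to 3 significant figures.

Phase 1 (rising): v₀ = 22.0 m/s, a = -9.81 m/s².
v = v₀ + at → t = (0 − 22.0) / -9.81 = 2.24 s
v² = v₀² + 2aΔx → Δx = (0² − 22.0²)/(2·-9.81) = 24.7 m
Maximum height = 24.7 m

24.7 m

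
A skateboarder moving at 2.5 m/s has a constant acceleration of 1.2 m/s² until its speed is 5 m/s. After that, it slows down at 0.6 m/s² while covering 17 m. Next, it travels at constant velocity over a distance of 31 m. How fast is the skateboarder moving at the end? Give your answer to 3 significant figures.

2.14 m/s

Phase 1 (accelerating): v₀ = 2.50 m/s, a = 1.2 m/s².
v = v₀ + at → t = (5 − 2.50) / 1.2 = 2.08 s
v² = v₀² + 2aΔx → Δx = (5² − 2.50²)/(2·1.2) = 7.81 m

Phase 2 (decelerating): v₀ = 5.00 m/s, a = -0.6 m/s².
v² = v₀² + 2aΔx = 5.00² + 2·-0.6·17 = 4.60 → v = 2.14 m/s
t = (v − v₀)/a = (2.14 − 5.00)/-0.6 = 4.76 s

Phase 3 (constant speed): v₀ = 2.14 m/s, a = 0 m/s².
Constant speed: t = d/v = 31/2.14 = 14.5 s
Final speed = 2.14 m/s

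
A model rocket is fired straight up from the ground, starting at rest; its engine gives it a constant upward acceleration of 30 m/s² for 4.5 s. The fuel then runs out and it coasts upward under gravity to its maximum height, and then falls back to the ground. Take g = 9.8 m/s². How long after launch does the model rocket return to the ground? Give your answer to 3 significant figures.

34.1 s

Phase 1 (powered ascent): v₀ = 0 m/s, a = 30 m/s².
v = v₀ + at = 0 + (30)(4.5) = 135 m/s
Δx = v₀t + ½at² = 0·4.5 + 0.5·30·4.5² = 304 m

Phase 2 (coasting upward): v₀ = 135 m/s, a = -9.8 m/s².
v = v₀ + at → t = (0 − 135) / -9.8 = 13.8 s
v² = v₀² + 2aΔx → Δx = (0² − 135²)/(2·-9.8) = 930 m

Phase 3 (free fall): v₀ = 0 m/s, a = -9.8 m/s².
Falls 1230 m from rest: t = √(2·1230/9.8) = 15.9 s; v = g·t = 155 m/s.
Total time = 4.50 + 13.8 + 15.9 = 34.1 s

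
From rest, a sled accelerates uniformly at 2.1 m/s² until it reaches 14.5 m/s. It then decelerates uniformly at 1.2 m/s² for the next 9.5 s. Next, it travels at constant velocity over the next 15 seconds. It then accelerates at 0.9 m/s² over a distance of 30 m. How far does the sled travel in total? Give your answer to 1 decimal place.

Phase 1 (accelerating): v₀ = 0 m/s, a = 2.1 m/s².
v = v₀ + at → t = (14.5 − 0) / 2.1 = 6.90 s
v² = v₀² + 2aΔx → Δx = (14.5² − 0²)/(2·2.1) = 50.1 m

Phase 2 (decelerating): v₀ = 14.5 m/s, a = -1.2 m/s².
v = v₀ + at = 14.5 + (-1.2)(9.5) = 3.10 m/s
Δx = v₀t + ½at² = 14.5·9.5 + 0.5·-1.2·9.5² = 83.6 m

Phase 3 (constant speed): v₀ = 3.10 m/s, a = 0 m/s².
v = v₀ + at = 3.10 + (0)(15) = 3.10 m/s
Δx = v₀t + ½at² = 3.10·15 + 0.5·0·15² = 46.5 m

Phase 4 (accelerating): v₀ = 3.10 m/s, a = 0.9 m/s².
v² = v₀² + 2aΔx = 3.10² + 2·0.9·30 = 63.6 → v = 7.98 m/s
t = (v − v₀)/a = (7.98 − 3.10)/0.9 = 5.42 s
Total distance = 50.1 + 83.6 + 46.5 + 30.0 = 210 m

210.2 m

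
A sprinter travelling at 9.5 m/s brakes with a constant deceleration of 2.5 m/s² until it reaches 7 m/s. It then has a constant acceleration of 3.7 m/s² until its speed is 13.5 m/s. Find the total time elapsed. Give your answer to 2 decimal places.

2.76 s

Phase 1 (decelerating): v₀ = 9.50 m/s, a = -2.5 m/s².
v = v₀ + at → t = (7 − 9.50) / -2.5 = 1.00 s
v² = v₀² + 2aΔx → Δx = (7² − 9.50²)/(2·-2.5) = 8.25 m

Phase 2 (accelerating): v₀ = 7.00 m/s, a = 3.7 m/s².
v = v₀ + at → t = (13.5 − 7.00) / 3.7 = 1.76 s
v² = v₀² + 2aΔx → Δx = (13.5² − 7.00²)/(2·3.7) = 18.0 m
Total time = 1.00 + 1.76 = 2.76 s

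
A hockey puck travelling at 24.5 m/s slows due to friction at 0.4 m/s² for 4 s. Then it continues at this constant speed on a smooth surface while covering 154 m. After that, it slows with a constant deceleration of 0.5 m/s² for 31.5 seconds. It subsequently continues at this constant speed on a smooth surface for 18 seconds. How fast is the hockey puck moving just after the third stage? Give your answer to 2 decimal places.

7.15 m/s

Phase 1 (decelerating): v₀ = 24.5 m/s, a = -0.4 m/s².
v = v₀ + at = 24.5 + (-0.4)(4) = 22.9 m/s
Δx = v₀t + ½at² = 24.5·4 + 0.5·-0.4·4² = 94.8 m

Phase 2 (constant speed): v₀ = 22.9 m/s, a = 0 m/s².
Constant speed: t = d/v = 154/22.9 = 6.72 s

Phase 3 (decelerating): v₀ = 22.9 m/s, a = -0.5 m/s².
v = v₀ + at = 22.9 + (-0.5)(31.5) = 7.15 m/s
Δx = v₀t + ½at² = 22.9·31.5 + 0.5·-0.5·31.5² = 473 m
Speed at end of phase 3 = 7.15 m/s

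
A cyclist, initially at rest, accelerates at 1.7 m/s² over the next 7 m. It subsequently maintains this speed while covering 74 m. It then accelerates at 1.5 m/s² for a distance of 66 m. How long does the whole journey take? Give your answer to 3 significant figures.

24.7 s

Phase 1 (accelerating): v₀ = 0 m/s, a = 1.7 m/s².
v² = v₀² + 2aΔx = 0² + 2·1.7·7 = 23.8 → v = 4.88 m/s
t = (v − v₀)/a = (4.88 − 0)/1.7 = 2.87 s

Phase 2 (constant speed): v₀ = 4.88 m/s, a = 0 m/s².
Constant speed: t = d/v = 74/4.88 = 15.2 s

Phase 3 (accelerating): v₀ = 4.88 m/s, a = 1.5 m/s².
v² = v₀² + 2aΔx = 4.88² + 2·1.5·66 = 222 → v = 14.9 m/s
t = (v − v₀)/a = (14.9 − 4.88)/1.5 = 6.68 s
Total time = 2.87 + 15.2 + 6.68 = 24.7 s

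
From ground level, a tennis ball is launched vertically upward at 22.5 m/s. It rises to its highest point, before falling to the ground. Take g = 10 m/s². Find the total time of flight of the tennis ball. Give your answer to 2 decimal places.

4.50 s

Phase 1 (rising): v₀ = 22.5 m/s, a = -10 m/s².
v = v₀ + at → t = (0 − 22.5) / -10 = 2.25 s
v² = v₀² + 2aΔx → Δx = (0² − 22.5²)/(2·-10) = 25.3 m

Phase 2 (falling): v₀ = 0 m/s, a = -10 m/s².
Falls 25.3 m from rest: t = √(2·25.3/10) = 2.25 s; v = g·t = 22.5 m/s.
Total time = 2.25 + 2.25 = 4.50 s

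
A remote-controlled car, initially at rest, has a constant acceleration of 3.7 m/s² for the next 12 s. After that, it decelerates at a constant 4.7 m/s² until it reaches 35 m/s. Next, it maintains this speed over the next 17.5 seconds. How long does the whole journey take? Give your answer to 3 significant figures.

31.5 s

Phase 1 (accelerating): v₀ = 0 m/s, a = 3.7 m/s².
v = v₀ + at = 0 + (3.7)(12) = 44.4 m/s
Δx = v₀t + ½at² = 0·12 + 0.5·3.7·12² = 266 m

Phase 2 (decelerating): v₀ = 44.4 m/s, a = -4.7 m/s².
v = v₀ + at → t = (35 − 44.4) / -4.7 = 2.00 s
v² = v₀² + 2aΔx → Δx = (35² − 44.4²)/(2·-4.7) = 79.4 m

Phase 3 (constant speed): v₀ = 35.0 m/s, a = 0 m/s².
v = v₀ + at = 35.0 + (0)(17.5) = 35.0 m/s
Δx = v₀t + ½at² = 35.0·17.5 + 0.5·0·17.5² = 612 m
Total time = 12.0 + 2.00 + 17.5 = 31.5 s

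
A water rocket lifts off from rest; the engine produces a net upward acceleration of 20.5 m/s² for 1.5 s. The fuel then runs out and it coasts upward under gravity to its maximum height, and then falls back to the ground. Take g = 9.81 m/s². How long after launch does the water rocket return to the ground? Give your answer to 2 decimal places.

Phase 1 (powered ascent): v₀ = 0 m/s, a = 20.5 m/s².
v = v₀ + at = 0 + (20.5)(1.5) = 30.8 m/s
Δx = v₀t + ½at² = 0·1.5 + 0.5·20.5·1.5² = 23.1 m

Phase 2 (coasting upward): v₀ = 30.8 m/s, a = -9.81 m/s².
v = v₀ + at → t = (0 − 30.8) / -9.81 = 3.13 s
v² = v₀² + 2aΔx → Δx = (0² − 30.8²)/(2·-9.81) = 48.2 m

Phase 3 (free fall): v₀ = 0 m/s, a = -9.81 m/s².
Falls 71.3 m from rest: t = √(2·71.3/9.81) = 3.81 s; v = g·t = 37.4 m/s.
Total time = 1.50 + 3.13 + 3.81 = 8.45 s

8.45 s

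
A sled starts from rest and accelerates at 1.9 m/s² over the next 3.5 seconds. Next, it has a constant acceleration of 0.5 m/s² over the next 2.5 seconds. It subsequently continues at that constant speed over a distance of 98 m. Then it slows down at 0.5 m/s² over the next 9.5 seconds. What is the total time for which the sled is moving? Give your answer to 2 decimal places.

27.91 s

Phase 1 (accelerating): v₀ = 0 m/s, a = 1.9 m/s².
v = v₀ + at = 0 + (1.9)(3.5) = 6.65 m/s
Δx = v₀t + ½at² = 0·3.5 + 0.5·1.9·3.5² = 11.6 m

Phase 2 (accelerating): v₀ = 6.65 m/s, a = 0.5 m/s².
v = v₀ + at = 6.65 + (0.5)(2.5) = 7.90 m/s
Δx = v₀t + ½at² = 6.65·2.5 + 0.5·0.5·2.5² = 18.2 m

Phase 3 (constant speed): v₀ = 7.90 m/s, a = 0 m/s².
Constant speed: t = d/v = 98/7.90 = 12.4 s

Phase 4 (decelerating): v₀ = 7.90 m/s, a = -0.5 m/s².
v = v₀ + at = 7.90 + (-0.5)(9.5) = 3.15 m/s
Δx = v₀t + ½at² = 7.90·9.5 + 0.5·-0.5·9.5² = 52.5 m
Total time = 3.50 + 2.50 + 12.4 + 9.50 = 27.9 s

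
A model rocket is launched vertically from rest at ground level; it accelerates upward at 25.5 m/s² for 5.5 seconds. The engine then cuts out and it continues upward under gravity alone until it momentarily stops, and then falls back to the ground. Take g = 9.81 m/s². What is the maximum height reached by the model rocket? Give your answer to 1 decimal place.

Phase 1 (powered ascent): v₀ = 0 m/s, a = 25.5 m/s².
v = v₀ + at = 0 + (25.5)(5.5) = 140 m/s
Δx = v₀t + ½at² = 0·5.5 + 0.5·25.5·5.5² = 386 m

Phase 2 (coasting upward): v₀ = 140 m/s, a = -9.81 m/s².
v = v₀ + at → t = (0 − 140) / -9.81 = 14.3 s
v² = v₀² + 2aΔx → Δx = (0² − 140²)/(2·-9.81) = 1000 m
Maximum height = 386 + 1000 = 1390 m

1388.2 m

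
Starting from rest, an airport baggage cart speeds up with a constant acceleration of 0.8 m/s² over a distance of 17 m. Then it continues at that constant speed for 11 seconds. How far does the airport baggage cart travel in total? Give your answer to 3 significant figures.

74.4 m

Phase 1 (accelerating): v₀ = 0 m/s, a = 0.8 m/s².
v² = v₀² + 2aΔx = 0² + 2·0.8·17 = 27.2 → v = 5.22 m/s
t = (v − v₀)/a = (5.22 − 0)/0.8 = 6.52 s

Phase 2 (constant speed): v₀ = 5.22 m/s, a = 0 m/s².
v = v₀ + at = 5.22 + (0)(11) = 5.22 m/s
Δx = v₀t + ½at² = 5.22·11 + 0.5·0·11² = 57.4 m
Total distance = 17.0 + 57.4 = 74.4 m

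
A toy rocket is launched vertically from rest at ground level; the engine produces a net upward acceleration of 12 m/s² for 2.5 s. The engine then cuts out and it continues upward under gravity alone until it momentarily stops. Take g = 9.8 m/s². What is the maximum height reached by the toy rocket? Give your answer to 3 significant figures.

Phase 1 (powered ascent): v₀ = 0 m/s, a = 12 m/s².
v = v₀ + at = 0 + (12)(2.5) = 30.0 m/s
Δx = v₀t + ½at² = 0·2.5 + 0.5·12·2.5² = 37.5 m

Phase 2 (coasting upward): v₀ = 30.0 m/s, a = -9.8 m/s².
v = v₀ + at → t = (0 − 30.0) / -9.8 = 3.06 s
v² = v₀² + 2aΔx → Δx = (0² − 30.0²)/(2·-9.8) = 45.9 m
Maximum height = 37.5 + 45.9 = 83.4 m

83.4 m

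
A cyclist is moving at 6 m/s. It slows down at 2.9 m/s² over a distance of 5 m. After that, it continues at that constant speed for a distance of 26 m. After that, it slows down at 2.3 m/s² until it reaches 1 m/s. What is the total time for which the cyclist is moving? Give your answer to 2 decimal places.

11.70 s

Phase 1 (decelerating): v₀ = 6.00 m/s, a = -2.9 m/s².
v² = v₀² + 2aΔx = 6.00² + 2·-2.9·5 = 7.00 → v = 2.65 m/s
t = (v − v₀)/a = (2.65 − 6.00)/-2.9 = 1.16 s

Phase 2 (constant speed): v₀ = 2.65 m/s, a = 0 m/s².
Constant speed: t = d/v = 26/2.65 = 9.83 s

Phase 3 (decelerating): v₀ = 2.65 m/s, a = -2.3 m/s².
v = v₀ + at → t = (1 − 2.65) / -2.3 = 0.716 s
v² = v₀² + 2aΔx → Δx = (1² − 2.65²)/(2·-2.3) = 1.30 m
Total time = 1.16 + 9.83 + 0.716 = 11.7 s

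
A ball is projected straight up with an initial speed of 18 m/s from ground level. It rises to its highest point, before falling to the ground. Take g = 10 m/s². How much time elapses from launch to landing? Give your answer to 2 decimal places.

3.60 s

Phase 1 (rising): v₀ = 18.0 m/s, a = -10 m/s².
v = v₀ + at → t = (0 − 18.0) / -10 = 1.80 s
v² = v₀² + 2aΔx → Δx = (0² − 18.0²)/(2·-10) = 16.2 m

Phase 2 (falling): v₀ = 0 m/s, a = -10 m/s².
Falls 16.2 m from rest: t = √(2·16.2/10) = 1.80 s; v = g·t = 18.0 m/s.
Total time = 1.80 + 1.80 = 3.60 s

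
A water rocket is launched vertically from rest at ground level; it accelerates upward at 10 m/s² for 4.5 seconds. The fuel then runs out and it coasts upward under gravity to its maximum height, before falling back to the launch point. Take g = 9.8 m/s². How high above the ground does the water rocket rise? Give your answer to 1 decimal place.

Phase 1 (powered ascent): v₀ = 0 m/s, a = 10 m/s².
v = v₀ + at = 0 + (10)(4.5) = 45.0 m/s
Δx = v₀t + ½at² = 0·4.5 + 0.5·10·4.5² = 101 m

Phase 2 (coasting upward): v₀ = 45.0 m/s, a = -9.8 m/s².
v = v₀ + at → t = (0 − 45.0) / -9.8 = 4.59 s
v² = v₀² + 2aΔx → Δx = (0² − 45.0²)/(2·-9.8) = 103 m
Maximum height = 101 + 103 = 205 m

204.6 m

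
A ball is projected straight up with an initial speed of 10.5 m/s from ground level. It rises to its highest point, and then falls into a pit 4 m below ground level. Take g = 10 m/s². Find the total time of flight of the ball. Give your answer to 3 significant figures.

Phase 1 (rising): v₀ = 10.5 m/s, a = -10 m/s².
v = v₀ + at → t = (0 − 10.5) / -10 = 1.05 s
v² = v₀² + 2aΔx → Δx = (0² − 10.5²)/(2·-10) = 5.51 m

Phase 2 (falling): v₀ = 0 m/s, a = -10 m/s².
Falls 9.51 m from rest: t = √(2·9.51/10) = 1.38 s; v = g·t = 13.8 m/s.
Total time = 1.05 + 1.38 = 2.43 s

2.43 s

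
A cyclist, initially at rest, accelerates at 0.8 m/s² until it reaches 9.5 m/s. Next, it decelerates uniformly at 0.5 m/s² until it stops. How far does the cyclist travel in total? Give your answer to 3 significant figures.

Phase 1 (accelerating): v₀ = 0 m/s, a = 0.8 m/s².
v = v₀ + at → t = (9.5 − 0) / 0.8 = 11.9 s
v² = v₀² + 2aΔx → Δx = (9.5² − 0²)/(2·0.8) = 56.4 m

Phase 2 (decelerating): v₀ = 9.50 m/s, a = -0.5 m/s².
v = v₀ + at → t = (0 − 9.50) / -0.5 = 19.0 s
v² = v₀² + 2aΔx → Δx = (0² − 9.50²)/(2·-0.5) = 90.2 m
Total distance = 56.4 + 90.2 = 147 m

147 m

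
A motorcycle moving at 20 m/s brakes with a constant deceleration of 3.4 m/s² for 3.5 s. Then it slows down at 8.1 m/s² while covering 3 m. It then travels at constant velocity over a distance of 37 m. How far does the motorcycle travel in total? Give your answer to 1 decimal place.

Phase 1 (decelerating): v₀ = 20.0 m/s, a = -3.4 m/s².
v = v₀ + at = 20.0 + (-3.4)(3.5) = 8.10 m/s
Δx = v₀t + ½at² = 20.0·3.5 + 0.5·-3.4·3.5² = 49.2 m

Phase 2 (decelerating): v₀ = 8.10 m/s, a = -8.1 m/s².
v² = v₀² + 2aΔx = 8.10² + 2·-8.1·3 = 17.0 → v = 4.12 m/s
t = (v − v₀)/a = (4.12 − 8.10)/-8.1 = 0.491 s

Phase 3 (constant speed): v₀ = 4.12 m/s, a = 0 m/s².
Constant speed: t = d/v = 37/4.12 = 8.97 s
Total distance = 49.2 + 3.00 + 37.0 = 89.2 m

89.2 m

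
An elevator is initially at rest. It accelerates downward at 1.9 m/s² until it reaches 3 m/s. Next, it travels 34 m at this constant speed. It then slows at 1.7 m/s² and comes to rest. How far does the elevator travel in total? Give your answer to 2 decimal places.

Phase 1 (accelerating): v₀ = 0 m/s, a = 1.9 m/s².
v = v₀ + at → t = (3 − 0) / 1.9 = 1.58 s
v² = v₀² + 2aΔx → Δx = (3² − 0²)/(2·1.9) = 2.37 m

Phase 2 (constant speed): v₀ = 3.00 m/s, a = 0 m/s².
Constant speed: t = d/v = 34/3.00 = 11.3 s

Phase 3 (decelerating): v₀ = 3.00 m/s, a = -1.7 m/s².
v = v₀ + at → t = (0 − 3.00) / -1.7 = 1.76 s
v² = v₀² + 2aΔx → Δx = (0² − 3.00²)/(2·-1.7) = 2.65 m
Total distance = 2.37 + 34.0 + 2.65 = 39.0 m

39.02 m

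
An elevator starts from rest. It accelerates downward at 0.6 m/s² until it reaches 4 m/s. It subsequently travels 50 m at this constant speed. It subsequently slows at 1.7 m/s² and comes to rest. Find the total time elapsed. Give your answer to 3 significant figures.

Phase 1 (accelerating): v₀ = 0 m/s, a = 0.6 m/s².
v = v₀ + at → t = (4 − 0) / 0.6 = 6.67 s
v² = v₀² + 2aΔx → Δx = (4² − 0²)/(2·0.6) = 13.3 m

Phase 2 (constant speed): v₀ = 4.00 m/s, a = 0 m/s².
Constant speed: t = d/v = 50/4.00 = 12.5 s

Phase 3 (decelerating): v₀ = 4.00 m/s, a = -1.7 m/s².
v = v₀ + at → t = (0 − 4.00) / -1.7 = 2.35 s
v² = v₀² + 2aΔx → Δx = (0² − 4.00²)/(2·-1.7) = 4.71 m
Total time = 6.67 + 12.5 + 2.35 = 21.5 s

21.5 s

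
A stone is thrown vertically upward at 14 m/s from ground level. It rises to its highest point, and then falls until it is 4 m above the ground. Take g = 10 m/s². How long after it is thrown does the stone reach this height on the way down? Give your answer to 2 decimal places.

Phase 1 (rising): v₀ = 14.0 m/s, a = -10 m/s².
v = v₀ + at → t = (0 − 14.0) / -10 = 1.40 s
v² = v₀² + 2aΔx → Δx = (0² − 14.0²)/(2·-10) = 9.80 m

Phase 2 (falling): v₀ = 0 m/s, a = -10 m/s².
Falls 5.80 m from rest: t = √(2·5.80/10) = 1.08 s; v = g·t = 10.8 m/s.
Total time = 1.40 + 1.08 = 2.48 s

2.48 s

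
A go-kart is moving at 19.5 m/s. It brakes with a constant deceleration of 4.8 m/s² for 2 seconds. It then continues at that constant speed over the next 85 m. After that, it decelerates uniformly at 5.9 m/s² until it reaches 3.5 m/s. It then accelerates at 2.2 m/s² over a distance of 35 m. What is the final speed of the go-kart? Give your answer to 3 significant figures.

Phase 1 (decelerating): v₀ = 19.5 m/s, a = -4.8 m/s².
v = v₀ + at = 19.5 + (-4.8)(2) = 9.90 m/s
Δx = v₀t + ½at² = 19.5·2 + 0.5·-4.8·2² = 29.4 m

Phase 2 (constant speed): v₀ = 9.90 m/s, a = 0 m/s².
Constant speed: t = d/v = 85/9.90 = 8.59 s

Phase 3 (decelerating): v₀ = 9.90 m/s, a = -5.9 m/s².
v = v₀ + at → t = (3.5 − 9.90) / -5.9 = 1.08 s
v² = v₀² + 2aΔx → Δx = (3.5² − 9.90²)/(2·-5.9) = 7.27 m

Phase 4 (accelerating): v₀ = 3.50 m/s, a = 2.2 m/s².
v² = v₀² + 2aΔx = 3.50² + 2·2.2·35 = 166 → v = 12.9 m/s
t = (v − v₀)/a = (12.9 − 3.50)/2.2 = 4.27 s
Final speed = 12.9 m/s

12.9 m/s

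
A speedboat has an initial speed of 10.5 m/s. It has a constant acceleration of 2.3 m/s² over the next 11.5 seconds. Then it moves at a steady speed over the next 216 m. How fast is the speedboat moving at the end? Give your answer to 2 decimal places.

36.95 m/s

Phase 1 (accelerating): v₀ = 10.5 m/s, a = 2.3 m/s².
v = v₀ + at = 10.5 + (2.3)(11.5) = 37.0 m/s
Δx = v₀t + ½at² = 10.5·11.5 + 0.5·2.3·11.5² = 273 m

Phase 2 (constant speed): v₀ = 37.0 m/s, a = 0 m/s².
Constant speed: t = d/v = 216/37.0 = 5.85 s
Final speed = 37.0 m/s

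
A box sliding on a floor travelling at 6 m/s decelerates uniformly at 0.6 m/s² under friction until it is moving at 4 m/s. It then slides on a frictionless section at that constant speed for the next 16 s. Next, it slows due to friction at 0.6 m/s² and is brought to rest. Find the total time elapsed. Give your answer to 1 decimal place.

26.0 s

Phase 1 (decelerating): v₀ = 6.00 m/s, a = -0.6 m/s².
v = v₀ + at → t = (4 − 6.00) / -0.6 = 3.33 s
v² = v₀² + 2aΔx → Δx = (4² − 6.00²)/(2·-0.6) = 16.7 m

Phase 2 (constant speed): v₀ = 4.00 m/s, a = 0 m/s².
v = v₀ + at = 4.00 + (0)(16) = 4.00 m/s
Δx = v₀t + ½at² = 4.00·16 + 0.5·0·16² = 64.0 m

Phase 3 (decelerating): v₀ = 4.00 m/s, a = -0.6 m/s².
v = v₀ + at → t = (0 − 4.00) / -0.6 = 6.67 s
v² = v₀² + 2aΔx → Δx = (0² − 4.00²)/(2·-0.6) = 13.3 m
Total time = 3.33 + 16.0 + 6.67 = 26.0 s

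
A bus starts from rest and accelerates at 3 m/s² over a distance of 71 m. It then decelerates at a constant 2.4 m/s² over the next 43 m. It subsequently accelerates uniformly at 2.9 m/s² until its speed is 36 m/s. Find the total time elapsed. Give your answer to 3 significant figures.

16.6 s

Phase 1 (accelerating): v₀ = 0 m/s, a = 3 m/s².
v² = v₀² + 2aΔx = 0² + 2·3·71 = 426 → v = 20.6 m/s
t = (v − v₀)/a = (20.6 − 0)/3 = 6.88 s

Phase 2 (decelerating): v₀ = 20.6 m/s, a = -2.4 m/s².
v² = v₀² + 2aΔx = 20.6² + 2·-2.4·43 = 220 → v = 14.8 m/s
t = (v − v₀)/a = (14.8 − 20.6)/-2.4 = 2.43 s

Phase 3 (accelerating): v₀ = 14.8 m/s, a = 2.9 m/s².
v = v₀ + at → t = (36 − 14.8) / 2.9 = 7.30 s
v² = v₀² + 2aΔx → Δx = (36² − 14.8²)/(2·2.9) = 186 m
Total time = 6.88 + 2.43 + 7.30 = 16.6 s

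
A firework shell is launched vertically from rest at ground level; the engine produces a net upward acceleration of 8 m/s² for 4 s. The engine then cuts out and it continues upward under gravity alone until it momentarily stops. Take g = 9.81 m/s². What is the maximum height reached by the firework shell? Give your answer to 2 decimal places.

116.19 m

Phase 1 (powered ascent): v₀ = 0 m/s, a = 8 m/s².
v = v₀ + at = 0 + (8)(4) = 32.0 m/s
Δx = v₀t + ½at² = 0·4 + 0.5·8·4² = 64.0 m

Phase 2 (coasting upward): v₀ = 32.0 m/s, a = -9.81 m/s².
v = v₀ + at → t = (0 − 32.0) / -9.81 = 3.26 s
v² = v₀² + 2aΔx → Δx = (0² − 32.0²)/(2·-9.81) = 52.2 m
Maximum height = 64.0 + 52.2 = 116 m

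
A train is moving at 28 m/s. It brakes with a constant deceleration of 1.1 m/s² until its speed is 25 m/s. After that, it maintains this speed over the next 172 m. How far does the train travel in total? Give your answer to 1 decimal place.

Phase 1 (decelerating): v₀ = 28.0 m/s, a = -1.1 m/s².
v = v₀ + at → t = (25 − 28.0) / -1.1 = 2.73 s
v² = v₀² + 2aΔx → Δx = (25² − 28.0²)/(2·-1.1) = 72.3 m

Phase 2 (constant speed): v₀ = 25.0 m/s, a = 0 m/s².
Constant speed: t = d/v = 172/25.0 = 6.88 s
Total distance = 72.3 + 172 = 244 m

244.3 m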